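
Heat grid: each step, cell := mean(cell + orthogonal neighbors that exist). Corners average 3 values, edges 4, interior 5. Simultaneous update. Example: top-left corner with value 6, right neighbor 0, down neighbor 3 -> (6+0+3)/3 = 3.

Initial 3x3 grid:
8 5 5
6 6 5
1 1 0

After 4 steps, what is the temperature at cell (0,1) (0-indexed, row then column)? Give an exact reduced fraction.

Answer: 1057421/216000

Derivation:
Step 1: cell (0,1) = 6
Step 2: cell (0,1) = 329/60
Step 3: cell (0,1) = 18643/3600
Step 4: cell (0,1) = 1057421/216000
Full grid after step 4:
  652027/129600 1057421/216000 25123/5400
  1280353/288000 510511/120000 72733/18000
  495227/129600 771421/216000 6241/1800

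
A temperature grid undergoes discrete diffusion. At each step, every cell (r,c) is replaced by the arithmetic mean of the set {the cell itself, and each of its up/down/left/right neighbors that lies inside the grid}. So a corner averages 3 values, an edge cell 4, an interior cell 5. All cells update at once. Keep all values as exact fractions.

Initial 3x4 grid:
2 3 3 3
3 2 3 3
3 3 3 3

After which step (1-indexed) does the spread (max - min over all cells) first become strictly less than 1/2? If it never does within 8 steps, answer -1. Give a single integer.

Answer: 2

Derivation:
Step 1: max=3, min=5/2, spread=1/2
Step 2: max=3, min=23/9, spread=4/9
  -> spread < 1/2 first at step 2
Step 3: max=1187/400, min=19291/7200, spread=83/288
Step 4: max=21209/7200, min=174031/64800, spread=337/1296
Step 5: max=1400449/480000, min=10603979/3888000, spread=7396579/38880000
Step 6: max=37656727/12960000, min=639537961/233280000, spread=61253/373248
Step 7: max=2246521943/777600000, min=38640858599/13996800000, spread=14372291/111974400
Step 8: max=134332507837/46656000000, min=2327689427941/839808000000, spread=144473141/1343692800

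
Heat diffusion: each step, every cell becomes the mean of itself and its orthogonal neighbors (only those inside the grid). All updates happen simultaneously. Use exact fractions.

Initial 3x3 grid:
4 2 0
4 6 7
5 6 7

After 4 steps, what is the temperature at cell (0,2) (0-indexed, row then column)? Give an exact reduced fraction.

Answer: 1841/432

Derivation:
Step 1: cell (0,2) = 3
Step 2: cell (0,2) = 11/3
Step 3: cell (0,2) = 73/18
Step 4: cell (0,2) = 1841/432
Full grid after step 4:
  21445/5184 7171/1728 1841/432
  31657/6912 299/64 8225/1728
  2897/576 2237/432 847/162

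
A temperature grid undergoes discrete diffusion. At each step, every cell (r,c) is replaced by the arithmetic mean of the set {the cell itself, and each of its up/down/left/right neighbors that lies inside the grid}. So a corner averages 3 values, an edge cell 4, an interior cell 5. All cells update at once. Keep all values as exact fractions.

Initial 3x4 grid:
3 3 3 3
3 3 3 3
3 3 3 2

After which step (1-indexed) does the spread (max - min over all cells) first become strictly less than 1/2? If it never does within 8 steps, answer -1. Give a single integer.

Answer: 1

Derivation:
Step 1: max=3, min=8/3, spread=1/3
  -> spread < 1/2 first at step 1
Step 2: max=3, min=49/18, spread=5/18
Step 3: max=3, min=607/216, spread=41/216
Step 4: max=3, min=73543/25920, spread=4217/25920
Step 5: max=21521/7200, min=4456451/1555200, spread=38417/311040
Step 6: max=429403/144000, min=268735789/93312000, spread=1903471/18662400
Step 7: max=12844241/4320000, min=16195170911/5598720000, spread=18038617/223948800
Step 8: max=1153473241/388800000, min=974501417149/335923200000, spread=883978523/13436928000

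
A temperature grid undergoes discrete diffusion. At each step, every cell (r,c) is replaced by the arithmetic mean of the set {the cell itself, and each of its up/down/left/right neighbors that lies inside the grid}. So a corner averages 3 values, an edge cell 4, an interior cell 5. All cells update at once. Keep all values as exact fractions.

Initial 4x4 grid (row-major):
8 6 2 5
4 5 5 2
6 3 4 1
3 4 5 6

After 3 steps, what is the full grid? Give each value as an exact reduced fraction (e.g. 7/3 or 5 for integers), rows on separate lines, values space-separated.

Answer: 1901/360 11737/2400 10001/2400 2627/720
4019/800 183/40 1593/400 268/75
32051/7200 25967/6000 389/100 92/25
9329/2160 3697/900 1219/300 77/20

Derivation:
After step 1:
  6 21/4 9/2 3
  23/4 23/5 18/5 13/4
  4 22/5 18/5 13/4
  13/3 15/4 19/4 4
After step 2:
  17/3 407/80 327/80 43/12
  407/80 118/25 391/100 131/40
  1109/240 407/100 98/25 141/40
  145/36 517/120 161/40 4
After step 3:
  1901/360 11737/2400 10001/2400 2627/720
  4019/800 183/40 1593/400 268/75
  32051/7200 25967/6000 389/100 92/25
  9329/2160 3697/900 1219/300 77/20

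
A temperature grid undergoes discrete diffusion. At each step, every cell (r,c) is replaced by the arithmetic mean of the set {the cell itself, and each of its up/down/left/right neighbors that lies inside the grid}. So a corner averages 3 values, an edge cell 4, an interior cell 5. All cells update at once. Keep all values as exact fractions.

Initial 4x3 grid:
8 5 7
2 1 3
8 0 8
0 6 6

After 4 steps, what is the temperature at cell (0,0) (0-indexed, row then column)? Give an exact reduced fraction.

Step 1: cell (0,0) = 5
Step 2: cell (0,0) = 5
Step 3: cell (0,0) = 173/40
Step 4: cell (0,0) = 63629/14400
Full grid after step 4:
  63629/14400 417431/96000 7331/1600
  290287/72000 522637/120000 4858/1125
  878401/216000 724793/180000 15184/3375
  252973/64800 232529/54000 141449/32400

Answer: 63629/14400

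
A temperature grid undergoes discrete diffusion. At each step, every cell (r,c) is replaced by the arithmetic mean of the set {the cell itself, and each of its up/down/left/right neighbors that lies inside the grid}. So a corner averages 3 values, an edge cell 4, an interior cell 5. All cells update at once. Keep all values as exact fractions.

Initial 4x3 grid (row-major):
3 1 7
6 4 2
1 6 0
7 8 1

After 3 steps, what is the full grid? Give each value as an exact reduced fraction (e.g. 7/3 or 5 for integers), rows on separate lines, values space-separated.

After step 1:
  10/3 15/4 10/3
  7/2 19/5 13/4
  5 19/5 9/4
  16/3 11/2 3
After step 2:
  127/36 853/240 31/9
  469/120 181/50 379/120
  529/120 407/100 123/40
  95/18 529/120 43/12
After step 3:
  7913/2160 50927/14400 7313/2160
  6959/1800 21973/6000 748/225
  7949/1800 11749/3000 2083/600
  2537/540 31211/7200 166/45

Answer: 7913/2160 50927/14400 7313/2160
6959/1800 21973/6000 748/225
7949/1800 11749/3000 2083/600
2537/540 31211/7200 166/45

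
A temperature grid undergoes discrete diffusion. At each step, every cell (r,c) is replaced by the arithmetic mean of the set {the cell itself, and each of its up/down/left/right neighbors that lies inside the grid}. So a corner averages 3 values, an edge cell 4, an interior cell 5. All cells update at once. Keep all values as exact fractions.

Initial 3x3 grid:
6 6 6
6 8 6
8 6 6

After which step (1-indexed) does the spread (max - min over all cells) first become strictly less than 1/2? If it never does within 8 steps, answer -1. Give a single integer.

Answer: 3

Derivation:
Step 1: max=7, min=6, spread=1
Step 2: max=62/9, min=249/40, spread=239/360
Step 3: max=23927/3600, min=1127/180, spread=1387/3600
  -> spread < 1/2 first at step 3
Step 4: max=107641/16200, min=68869/10800, spread=347/1296
Step 5: max=6386477/972000, min=4135943/648000, spread=2921/15552
Step 6: max=382346269/58320000, min=249770221/38880000, spread=24611/186624
Step 7: max=22846887593/3499200000, min=15015290687/2332800000, spread=207329/2239488
Step 8: max=1368556475521/209952000000, min=903273926389/139968000000, spread=1746635/26873856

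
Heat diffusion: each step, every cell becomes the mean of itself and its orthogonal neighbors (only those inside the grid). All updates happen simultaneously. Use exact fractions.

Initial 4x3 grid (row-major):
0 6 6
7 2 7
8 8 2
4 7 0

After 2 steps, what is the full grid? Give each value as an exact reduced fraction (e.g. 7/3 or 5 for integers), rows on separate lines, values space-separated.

After step 1:
  13/3 7/2 19/3
  17/4 6 17/4
  27/4 27/5 17/4
  19/3 19/4 3
After step 2:
  145/36 121/24 169/36
  16/3 117/25 125/24
  341/60 543/100 169/40
  107/18 1169/240 4

Answer: 145/36 121/24 169/36
16/3 117/25 125/24
341/60 543/100 169/40
107/18 1169/240 4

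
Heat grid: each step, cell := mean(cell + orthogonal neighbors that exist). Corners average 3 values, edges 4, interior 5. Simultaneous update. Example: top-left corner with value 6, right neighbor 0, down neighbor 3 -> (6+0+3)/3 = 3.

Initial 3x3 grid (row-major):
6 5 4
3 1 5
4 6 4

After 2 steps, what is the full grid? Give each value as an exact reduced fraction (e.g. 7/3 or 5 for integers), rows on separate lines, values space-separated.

Answer: 73/18 13/3 73/18
33/8 15/4 103/24
139/36 205/48 49/12

Derivation:
After step 1:
  14/3 4 14/3
  7/2 4 7/2
  13/3 15/4 5
After step 2:
  73/18 13/3 73/18
  33/8 15/4 103/24
  139/36 205/48 49/12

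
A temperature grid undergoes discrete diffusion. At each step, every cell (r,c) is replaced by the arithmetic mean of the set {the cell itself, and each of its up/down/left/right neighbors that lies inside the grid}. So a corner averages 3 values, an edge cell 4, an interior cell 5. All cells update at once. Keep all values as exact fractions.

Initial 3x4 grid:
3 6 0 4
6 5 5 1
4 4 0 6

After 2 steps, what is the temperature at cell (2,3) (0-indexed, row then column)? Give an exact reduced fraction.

Answer: 121/36

Derivation:
Step 1: cell (2,3) = 7/3
Step 2: cell (2,3) = 121/36
Full grid after step 2:
  13/3 349/80 667/240 113/36
  581/120 373/100 189/50 51/20
  149/36 253/60 173/60 121/36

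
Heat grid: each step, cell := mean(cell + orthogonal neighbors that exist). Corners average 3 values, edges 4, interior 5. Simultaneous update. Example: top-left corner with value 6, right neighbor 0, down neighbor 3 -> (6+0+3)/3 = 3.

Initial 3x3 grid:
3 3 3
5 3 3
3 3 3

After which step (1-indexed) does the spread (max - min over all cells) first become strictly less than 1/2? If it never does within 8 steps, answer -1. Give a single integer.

Step 1: max=11/3, min=3, spread=2/3
Step 2: max=427/120, min=3, spread=67/120
Step 3: max=3677/1080, min=307/100, spread=1807/5400
  -> spread < 1/2 first at step 3
Step 4: max=1453963/432000, min=8461/2700, spread=33401/144000
Step 5: max=12893933/3888000, min=853391/270000, spread=3025513/19440000
Step 6: max=5130526867/1555200000, min=45955949/14400000, spread=53531/497664
Step 7: max=305968925849/93312000000, min=12455116051/3888000000, spread=450953/5971968
Step 8: max=18305063560603/5598720000000, min=1500688610519/466560000000, spread=3799043/71663616

Answer: 3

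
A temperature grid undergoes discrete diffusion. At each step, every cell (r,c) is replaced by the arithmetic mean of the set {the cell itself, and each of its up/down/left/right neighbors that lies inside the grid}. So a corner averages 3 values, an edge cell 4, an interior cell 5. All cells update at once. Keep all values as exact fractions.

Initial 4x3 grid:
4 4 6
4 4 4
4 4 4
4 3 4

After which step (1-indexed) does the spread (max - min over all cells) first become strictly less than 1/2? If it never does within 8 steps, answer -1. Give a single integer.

Answer: 4

Derivation:
Step 1: max=14/3, min=11/3, spread=1
Step 2: max=41/9, min=893/240, spread=601/720
Step 3: max=473/108, min=8203/2160, spread=419/720
Step 4: max=279133/64800, min=496961/129600, spread=4087/8640
  -> spread < 1/2 first at step 4
Step 5: max=16506737/3888000, min=30058819/7776000, spread=65659/172800
Step 6: max=980881303/233280000, min=1817259881/466560000, spread=1926703/6220800
Step 7: max=58399222277/13996800000, min=109756227979/27993600000, spread=93896221/373248000
Step 8: max=3483428349943/839808000000, min=6621353601761/1679616000000, spread=61422773/298598400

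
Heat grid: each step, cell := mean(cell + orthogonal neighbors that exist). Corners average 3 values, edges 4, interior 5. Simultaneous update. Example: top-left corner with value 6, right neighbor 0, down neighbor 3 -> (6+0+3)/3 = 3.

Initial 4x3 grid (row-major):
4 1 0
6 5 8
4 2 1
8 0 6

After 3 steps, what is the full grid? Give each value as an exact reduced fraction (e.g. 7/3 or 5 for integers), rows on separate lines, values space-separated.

After step 1:
  11/3 5/2 3
  19/4 22/5 7/2
  5 12/5 17/4
  4 4 7/3
After step 2:
  131/36 407/120 3
  1069/240 351/100 303/80
  323/80 401/100 749/240
  13/3 191/60 127/36
After step 3:
  8269/2160 24373/7200 2443/720
  28153/7200 2873/750 8051/2400
  3367/800 10717/3000 26003/7200
  2773/720 13549/3600 7079/2160

Answer: 8269/2160 24373/7200 2443/720
28153/7200 2873/750 8051/2400
3367/800 10717/3000 26003/7200
2773/720 13549/3600 7079/2160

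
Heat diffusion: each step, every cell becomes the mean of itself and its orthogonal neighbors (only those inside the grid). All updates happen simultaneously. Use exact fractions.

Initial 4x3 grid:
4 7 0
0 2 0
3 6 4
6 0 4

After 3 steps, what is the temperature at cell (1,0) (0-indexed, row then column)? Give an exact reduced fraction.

Answer: 133/45

Derivation:
Step 1: cell (1,0) = 9/4
Step 2: cell (1,0) = 19/6
Step 3: cell (1,0) = 133/45
Full grid after step 3:
  1337/432 2659/960 1153/432
  133/45 1189/400 919/360
  33/10 893/300 136/45
  13/4 1223/360 83/27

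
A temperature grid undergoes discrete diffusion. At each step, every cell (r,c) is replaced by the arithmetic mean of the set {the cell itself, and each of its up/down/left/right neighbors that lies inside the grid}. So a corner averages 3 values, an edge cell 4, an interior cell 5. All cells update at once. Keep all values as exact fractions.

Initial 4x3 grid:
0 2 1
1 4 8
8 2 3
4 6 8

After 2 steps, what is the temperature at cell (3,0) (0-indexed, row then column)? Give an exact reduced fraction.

Answer: 59/12

Derivation:
Step 1: cell (3,0) = 6
Step 2: cell (3,0) = 59/12
Full grid after step 2:
  2 589/240 113/36
  57/20 17/5 979/240
  22/5 22/5 1171/240
  59/12 319/60 191/36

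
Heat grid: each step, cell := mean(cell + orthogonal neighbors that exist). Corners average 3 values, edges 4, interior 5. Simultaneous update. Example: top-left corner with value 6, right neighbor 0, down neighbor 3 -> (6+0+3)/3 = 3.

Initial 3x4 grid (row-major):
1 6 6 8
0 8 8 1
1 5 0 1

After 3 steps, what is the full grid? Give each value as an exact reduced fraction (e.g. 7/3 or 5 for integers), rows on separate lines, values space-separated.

Answer: 8219/2160 1301/288 503/96 3517/720
4801/1440 5017/1200 5153/1200 6149/1440
373/120 163/48 131/36 3473/1080

Derivation:
After step 1:
  7/3 21/4 7 5
  5/2 27/5 23/5 9/2
  2 7/2 7/2 2/3
After step 2:
  121/36 1199/240 437/80 11/2
  367/120 17/4 5 443/120
  8/3 18/5 46/15 26/9
After step 3:
  8219/2160 1301/288 503/96 3517/720
  4801/1440 5017/1200 5153/1200 6149/1440
  373/120 163/48 131/36 3473/1080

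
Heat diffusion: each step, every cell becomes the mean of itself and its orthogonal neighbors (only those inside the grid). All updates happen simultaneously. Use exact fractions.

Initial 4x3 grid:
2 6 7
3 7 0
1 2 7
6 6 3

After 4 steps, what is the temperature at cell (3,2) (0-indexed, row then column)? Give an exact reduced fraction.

Answer: 547309/129600

Derivation:
Step 1: cell (3,2) = 16/3
Step 2: cell (3,2) = 151/36
Step 3: cell (3,2) = 4813/1080
Step 4: cell (3,2) = 547309/129600
Full grid after step 4:
  133271/32400 605411/144000 18137/4050
  837919/216000 253319/60000 920669/216000
  860519/216000 1445789/360000 934769/216000
  512809/129600 3642991/864000 547309/129600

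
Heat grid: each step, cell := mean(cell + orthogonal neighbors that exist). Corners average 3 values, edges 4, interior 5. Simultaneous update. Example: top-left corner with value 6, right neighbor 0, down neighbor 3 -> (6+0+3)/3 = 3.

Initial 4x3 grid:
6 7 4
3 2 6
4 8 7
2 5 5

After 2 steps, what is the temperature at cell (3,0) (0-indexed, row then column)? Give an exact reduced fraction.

Step 1: cell (3,0) = 11/3
Step 2: cell (3,0) = 155/36
Full grid after step 2:
  83/18 419/80 91/18
  139/30 473/100 1327/240
  253/60 523/100 1327/240
  155/36 293/60 103/18

Answer: 155/36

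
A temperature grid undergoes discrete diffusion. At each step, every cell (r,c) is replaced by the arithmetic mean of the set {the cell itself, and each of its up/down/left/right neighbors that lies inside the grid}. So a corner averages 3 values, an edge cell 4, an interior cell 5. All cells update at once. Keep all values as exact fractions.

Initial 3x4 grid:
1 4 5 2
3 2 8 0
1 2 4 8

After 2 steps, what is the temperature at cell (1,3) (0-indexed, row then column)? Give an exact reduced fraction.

Step 1: cell (1,3) = 9/2
Step 2: cell (1,3) = 439/120
Full grid after step 2:
  89/36 853/240 833/240 139/36
  613/240 73/25 447/100 439/120
  2 271/80 311/80 14/3

Answer: 439/120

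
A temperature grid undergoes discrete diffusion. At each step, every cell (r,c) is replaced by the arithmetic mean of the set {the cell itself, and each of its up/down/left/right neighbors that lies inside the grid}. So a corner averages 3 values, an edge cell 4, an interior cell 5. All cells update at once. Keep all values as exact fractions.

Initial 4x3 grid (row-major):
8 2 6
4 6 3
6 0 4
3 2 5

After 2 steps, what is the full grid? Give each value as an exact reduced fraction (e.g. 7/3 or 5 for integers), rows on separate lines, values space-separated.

Answer: 97/18 101/24 167/36
203/48 457/100 173/48
991/240 307/100 901/240
113/36 403/120 55/18

Derivation:
After step 1:
  14/3 11/2 11/3
  6 3 19/4
  13/4 18/5 3
  11/3 5/2 11/3
After step 2:
  97/18 101/24 167/36
  203/48 457/100 173/48
  991/240 307/100 901/240
  113/36 403/120 55/18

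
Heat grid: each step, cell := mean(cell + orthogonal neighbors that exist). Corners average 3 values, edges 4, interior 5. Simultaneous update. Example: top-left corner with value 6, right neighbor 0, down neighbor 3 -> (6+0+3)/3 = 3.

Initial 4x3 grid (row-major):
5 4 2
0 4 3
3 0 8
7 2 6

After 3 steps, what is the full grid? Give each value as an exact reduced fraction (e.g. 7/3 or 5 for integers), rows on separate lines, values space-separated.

After step 1:
  3 15/4 3
  3 11/5 17/4
  5/2 17/5 17/4
  4 15/4 16/3
After step 2:
  13/4 239/80 11/3
  107/40 83/25 137/40
  129/40 161/50 517/120
  41/12 989/240 40/9
After step 3:
  713/240 15869/4800 2419/720
  1247/400 6251/2000 92/25
  3761/1200 21833/6000 6929/1800
  287/80 54727/14400 9269/2160

Answer: 713/240 15869/4800 2419/720
1247/400 6251/2000 92/25
3761/1200 21833/6000 6929/1800
287/80 54727/14400 9269/2160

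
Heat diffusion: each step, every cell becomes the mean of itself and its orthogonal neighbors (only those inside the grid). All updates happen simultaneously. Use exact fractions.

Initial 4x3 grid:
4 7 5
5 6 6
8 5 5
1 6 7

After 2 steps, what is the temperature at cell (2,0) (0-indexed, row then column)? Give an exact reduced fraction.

Answer: 43/8

Derivation:
Step 1: cell (2,0) = 19/4
Step 2: cell (2,0) = 43/8
Full grid after step 2:
  199/36 679/120 17/3
  649/120 571/100 461/80
  43/8 541/100 93/16
  29/6 87/16 11/2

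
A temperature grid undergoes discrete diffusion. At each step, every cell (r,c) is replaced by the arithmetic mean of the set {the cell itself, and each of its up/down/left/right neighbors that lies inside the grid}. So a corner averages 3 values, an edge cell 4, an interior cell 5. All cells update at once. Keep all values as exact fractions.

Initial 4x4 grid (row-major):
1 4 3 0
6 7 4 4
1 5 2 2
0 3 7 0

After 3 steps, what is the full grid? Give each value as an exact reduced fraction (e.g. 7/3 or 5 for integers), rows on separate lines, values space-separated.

After step 1:
  11/3 15/4 11/4 7/3
  15/4 26/5 4 5/2
  3 18/5 4 2
  4/3 15/4 3 3
After step 2:
  67/18 461/120 77/24 91/36
  937/240 203/50 369/100 65/24
  701/240 391/100 83/25 23/8
  97/36 701/240 55/16 8/3
After step 3:
  8257/2160 13349/3600 11941/3600 76/27
  26293/7200 23287/6000 1274/375 10621/3600
  24173/7200 10279/3000 6893/2000 1157/400
  3073/1080 23333/7200 2469/800 431/144

Answer: 8257/2160 13349/3600 11941/3600 76/27
26293/7200 23287/6000 1274/375 10621/3600
24173/7200 10279/3000 6893/2000 1157/400
3073/1080 23333/7200 2469/800 431/144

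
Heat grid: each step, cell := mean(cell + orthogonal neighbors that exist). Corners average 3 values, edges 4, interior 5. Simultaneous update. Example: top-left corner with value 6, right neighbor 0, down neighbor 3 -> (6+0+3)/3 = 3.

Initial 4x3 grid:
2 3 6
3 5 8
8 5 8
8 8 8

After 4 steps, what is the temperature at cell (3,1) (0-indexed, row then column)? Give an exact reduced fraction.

Step 1: cell (3,1) = 29/4
Step 2: cell (3,1) = 601/80
Step 3: cell (3,1) = 34219/4800
Step 4: cell (3,1) = 2021201/288000
Full grid after step 4:
  149633/32400 1053257/216000 86629/16200
  555101/108000 497353/90000 633851/108000
  73789/12000 766079/120000 241367/36000
  290629/43200 2021201/288000 102443/14400

Answer: 2021201/288000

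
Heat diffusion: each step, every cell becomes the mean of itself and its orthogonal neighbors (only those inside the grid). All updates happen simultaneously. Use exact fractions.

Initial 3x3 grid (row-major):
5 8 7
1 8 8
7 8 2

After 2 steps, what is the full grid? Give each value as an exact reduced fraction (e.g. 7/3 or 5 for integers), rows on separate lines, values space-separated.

After step 1:
  14/3 7 23/3
  21/4 33/5 25/4
  16/3 25/4 6
After step 2:
  203/36 389/60 251/36
  437/80 627/100 1591/240
  101/18 1451/240 37/6

Answer: 203/36 389/60 251/36
437/80 627/100 1591/240
101/18 1451/240 37/6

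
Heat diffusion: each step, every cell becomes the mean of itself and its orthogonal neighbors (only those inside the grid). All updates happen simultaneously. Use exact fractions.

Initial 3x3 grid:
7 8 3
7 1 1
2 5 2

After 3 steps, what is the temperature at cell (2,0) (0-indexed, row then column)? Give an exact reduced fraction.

Step 1: cell (2,0) = 14/3
Step 2: cell (2,0) = 137/36
Step 3: cell (2,0) = 9019/2160
Full grid after step 3:
  2831/540 63343/14400 473/120
  7177/1600 24691/6000 45143/14400
  9019/2160 23759/7200 6529/2160

Answer: 9019/2160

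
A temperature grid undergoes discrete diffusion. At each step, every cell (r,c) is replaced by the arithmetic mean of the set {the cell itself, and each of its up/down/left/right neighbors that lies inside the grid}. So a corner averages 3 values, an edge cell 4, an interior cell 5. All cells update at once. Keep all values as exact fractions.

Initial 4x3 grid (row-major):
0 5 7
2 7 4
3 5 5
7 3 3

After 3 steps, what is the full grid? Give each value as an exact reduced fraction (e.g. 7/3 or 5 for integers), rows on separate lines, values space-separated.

Answer: 2009/540 62759/14400 10451/2160
27887/7200 6529/1500 17431/3600
29507/7200 8747/2000 4079/900
9131/2160 3443/800 4673/1080

Derivation:
After step 1:
  7/3 19/4 16/3
  3 23/5 23/4
  17/4 23/5 17/4
  13/3 9/2 11/3
After step 2:
  121/36 1021/240 95/18
  851/240 227/50 299/60
  971/240 111/25 137/30
  157/36 171/40 149/36
After step 3:
  2009/540 62759/14400 10451/2160
  27887/7200 6529/1500 17431/3600
  29507/7200 8747/2000 4079/900
  9131/2160 3443/800 4673/1080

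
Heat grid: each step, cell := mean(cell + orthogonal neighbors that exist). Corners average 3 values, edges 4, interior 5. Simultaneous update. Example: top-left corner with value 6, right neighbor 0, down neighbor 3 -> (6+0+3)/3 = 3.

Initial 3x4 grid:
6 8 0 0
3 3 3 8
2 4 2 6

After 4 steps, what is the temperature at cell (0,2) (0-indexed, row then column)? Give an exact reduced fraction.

Step 1: cell (0,2) = 11/4
Step 2: cell (0,2) = 193/60
Step 3: cell (0,2) = 12857/3600
Step 4: cell (0,2) = 97781/27000
Full grid after step 4:
  257869/64800 209137/54000 97781/27000 466343/129600
  1662011/432000 667369/180000 445771/120000 1069549/288000
  77773/21600 131383/36000 402499/108000 502243/129600

Answer: 97781/27000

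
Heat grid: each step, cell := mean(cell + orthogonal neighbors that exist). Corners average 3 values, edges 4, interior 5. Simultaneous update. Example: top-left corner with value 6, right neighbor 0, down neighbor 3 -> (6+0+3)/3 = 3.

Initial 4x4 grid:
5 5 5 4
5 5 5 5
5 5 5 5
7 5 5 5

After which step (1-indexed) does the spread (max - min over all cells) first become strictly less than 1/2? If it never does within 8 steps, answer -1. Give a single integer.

Answer: 4

Derivation:
Step 1: max=17/3, min=14/3, spread=1
Step 2: max=50/9, min=85/18, spread=5/6
Step 3: max=581/108, min=1039/216, spread=41/72
Step 4: max=17243/3240, min=31357/6480, spread=1043/2160
  -> spread < 1/2 first at step 4
Step 5: max=511553/97200, min=946447/194400, spread=25553/64800
Step 6: max=15238661/2916000, min=28539733/5832000, spread=645863/1944000
Step 7: max=56791729/10935000, min=171997949/34992000, spread=16225973/58320000
Step 8: max=13565409383/2624400000, min=25902796417/5248800000, spread=409340783/1749600000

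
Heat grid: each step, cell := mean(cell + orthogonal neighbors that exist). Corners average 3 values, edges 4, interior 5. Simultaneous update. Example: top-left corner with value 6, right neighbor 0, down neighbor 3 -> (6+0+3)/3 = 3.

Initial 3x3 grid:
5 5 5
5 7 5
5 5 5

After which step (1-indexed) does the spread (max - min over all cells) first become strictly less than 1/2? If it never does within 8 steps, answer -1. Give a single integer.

Step 1: max=11/2, min=5, spread=1/2
Step 2: max=137/25, min=209/40, spread=51/200
  -> spread < 1/2 first at step 2
Step 3: max=12823/2400, min=947/180, spread=589/7200
Step 4: max=79943/15000, min=761081/144000, spread=31859/720000
Step 5: max=45891607/8640000, min=4764721/900000, spread=751427/43200000
Step 6: max=286634687/54000000, min=2747063129/518400000, spread=23149331/2592000000
Step 7: max=165002654263/31104000000, min=17174931889/3240000000, spread=616540643/155520000000
Step 8: max=1031112453983/194400000000, min=9895132008761/1866240000000, spread=17737747379/9331200000000

Answer: 2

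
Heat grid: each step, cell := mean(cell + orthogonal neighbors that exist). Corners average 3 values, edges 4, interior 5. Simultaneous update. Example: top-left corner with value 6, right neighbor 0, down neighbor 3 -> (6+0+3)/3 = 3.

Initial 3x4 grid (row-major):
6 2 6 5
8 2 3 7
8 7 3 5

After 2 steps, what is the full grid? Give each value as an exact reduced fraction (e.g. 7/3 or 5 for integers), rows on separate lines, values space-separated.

After step 1:
  16/3 4 4 6
  6 22/5 21/5 5
  23/3 5 9/2 5
After step 2:
  46/9 133/30 91/20 5
  117/20 118/25 221/50 101/20
  56/9 647/120 187/40 29/6

Answer: 46/9 133/30 91/20 5
117/20 118/25 221/50 101/20
56/9 647/120 187/40 29/6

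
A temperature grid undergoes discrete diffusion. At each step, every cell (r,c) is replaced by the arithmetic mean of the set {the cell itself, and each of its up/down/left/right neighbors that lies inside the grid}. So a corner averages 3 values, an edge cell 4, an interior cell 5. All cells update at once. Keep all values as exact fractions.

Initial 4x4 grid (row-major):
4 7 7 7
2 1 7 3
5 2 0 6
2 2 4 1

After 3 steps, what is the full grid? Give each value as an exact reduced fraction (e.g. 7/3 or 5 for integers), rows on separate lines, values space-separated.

Answer: 4489/1080 31829/7200 38077/7200 2839/540
24509/7200 11779/3000 247/60 34627/7200
7127/2400 1413/500 10409/3000 24619/7200
31/12 6577/2400 19099/7200 3419/1080

Derivation:
After step 1:
  13/3 19/4 7 17/3
  3 19/5 18/5 23/4
  11/4 2 19/5 5/2
  3 5/2 7/4 11/3
After step 2:
  145/36 1193/240 1261/240 221/36
  833/240 343/100 479/100 1051/240
  43/16 297/100 273/100 943/240
  11/4 37/16 703/240 95/36
After step 3:
  4489/1080 31829/7200 38077/7200 2839/540
  24509/7200 11779/3000 247/60 34627/7200
  7127/2400 1413/500 10409/3000 24619/7200
  31/12 6577/2400 19099/7200 3419/1080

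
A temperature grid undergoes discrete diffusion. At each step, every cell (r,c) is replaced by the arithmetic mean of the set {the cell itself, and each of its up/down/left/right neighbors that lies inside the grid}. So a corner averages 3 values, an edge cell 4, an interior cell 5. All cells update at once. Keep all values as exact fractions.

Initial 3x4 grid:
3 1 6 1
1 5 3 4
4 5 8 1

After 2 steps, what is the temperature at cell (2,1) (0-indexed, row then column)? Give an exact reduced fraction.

Answer: 193/48

Derivation:
Step 1: cell (2,1) = 11/2
Step 2: cell (2,1) = 193/48
Full grid after step 2:
  26/9 67/24 461/120 26/9
  45/16 207/50 349/100 309/80
  145/36 193/48 1157/240 65/18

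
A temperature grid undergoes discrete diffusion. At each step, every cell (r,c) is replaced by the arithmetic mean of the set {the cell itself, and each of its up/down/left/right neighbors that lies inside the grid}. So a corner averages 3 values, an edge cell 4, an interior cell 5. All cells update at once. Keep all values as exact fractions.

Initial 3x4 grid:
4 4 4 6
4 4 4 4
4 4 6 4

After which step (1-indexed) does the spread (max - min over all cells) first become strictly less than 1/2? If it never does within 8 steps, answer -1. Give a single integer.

Step 1: max=14/3, min=4, spread=2/3
Step 2: max=547/120, min=4, spread=67/120
Step 3: max=4907/1080, min=97/24, spread=271/540
Step 4: max=291199/64800, min=4921/1200, spread=5093/12960
  -> spread < 1/2 first at step 4
Step 5: max=17363501/3888000, min=446611/108000, spread=257101/777600
Step 6: max=1034773999/233280000, min=13507967/3240000, spread=497603/1866240
Step 7: max=61781237141/13996800000, min=135846113/32400000, spread=123828653/559872000
Step 8: max=3690373884319/839808000000, min=12286295413/2916000000, spread=1215366443/6718464000

Answer: 4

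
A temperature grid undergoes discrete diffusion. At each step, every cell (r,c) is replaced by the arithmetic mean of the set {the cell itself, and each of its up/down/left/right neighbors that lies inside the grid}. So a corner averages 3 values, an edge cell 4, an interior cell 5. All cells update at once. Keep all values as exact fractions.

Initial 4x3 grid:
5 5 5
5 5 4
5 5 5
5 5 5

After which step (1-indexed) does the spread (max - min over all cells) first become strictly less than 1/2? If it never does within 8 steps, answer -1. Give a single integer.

Step 1: max=5, min=14/3, spread=1/3
  -> spread < 1/2 first at step 1
Step 2: max=5, min=569/120, spread=31/120
Step 3: max=5, min=5189/1080, spread=211/1080
Step 4: max=8953/1800, min=523103/108000, spread=14077/108000
Step 5: max=536317/108000, min=4719593/972000, spread=5363/48600
Step 6: max=297131/60000, min=142059191/29160000, spread=93859/1166400
Step 7: max=480663533/97200000, min=8537725519/1749600000, spread=4568723/69984000
Step 8: max=14398381111/2916000000, min=513099564371/104976000000, spread=8387449/167961600

Answer: 1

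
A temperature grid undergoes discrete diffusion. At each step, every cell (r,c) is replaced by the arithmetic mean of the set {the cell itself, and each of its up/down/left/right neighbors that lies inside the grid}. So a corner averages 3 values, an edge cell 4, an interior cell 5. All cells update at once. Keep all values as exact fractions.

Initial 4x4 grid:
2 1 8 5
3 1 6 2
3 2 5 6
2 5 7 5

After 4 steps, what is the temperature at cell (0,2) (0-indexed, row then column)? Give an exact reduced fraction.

Answer: 73381/18000

Derivation:
Step 1: cell (0,2) = 5
Step 2: cell (0,2) = 87/20
Step 3: cell (0,2) = 2521/600
Step 4: cell (0,2) = 73381/18000
Full grid after step 4:
  61579/21600 60217/18000 73381/18000 98029/21600
  23157/8000 68071/20000 252283/60000 333739/72000
  136243/43200 662801/180000 264481/60000 69991/14400
  44683/12960 84911/21600 1333/288 107231/21600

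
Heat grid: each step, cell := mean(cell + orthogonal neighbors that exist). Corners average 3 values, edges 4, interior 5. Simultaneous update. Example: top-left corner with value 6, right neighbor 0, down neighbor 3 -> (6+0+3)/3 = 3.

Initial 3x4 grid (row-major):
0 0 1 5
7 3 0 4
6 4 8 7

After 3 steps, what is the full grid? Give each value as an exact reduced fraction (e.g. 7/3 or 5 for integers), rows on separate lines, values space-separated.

Answer: 2899/1080 355/144 373/144 3391/1080
431/120 669/200 2143/600 2779/720
598/135 319/72 40/9 2543/540

Derivation:
After step 1:
  7/3 1 3/2 10/3
  4 14/5 16/5 4
  17/3 21/4 19/4 19/3
After step 2:
  22/9 229/120 271/120 53/18
  37/10 13/4 13/4 253/60
  179/36 277/60 293/60 181/36
After step 3:
  2899/1080 355/144 373/144 3391/1080
  431/120 669/200 2143/600 2779/720
  598/135 319/72 40/9 2543/540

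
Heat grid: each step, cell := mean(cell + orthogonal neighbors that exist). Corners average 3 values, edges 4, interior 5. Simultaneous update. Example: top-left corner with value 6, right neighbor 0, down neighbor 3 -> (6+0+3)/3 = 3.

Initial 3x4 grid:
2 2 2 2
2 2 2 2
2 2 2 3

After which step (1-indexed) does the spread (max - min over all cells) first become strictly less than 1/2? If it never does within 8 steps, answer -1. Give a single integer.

Answer: 1

Derivation:
Step 1: max=7/3, min=2, spread=1/3
  -> spread < 1/2 first at step 1
Step 2: max=41/18, min=2, spread=5/18
Step 3: max=473/216, min=2, spread=41/216
Step 4: max=56057/25920, min=2, spread=4217/25920
Step 5: max=3319549/1555200, min=14479/7200, spread=38417/311040
Step 6: max=197824211/93312000, min=290597/144000, spread=1903471/18662400
Step 7: max=11798429089/5598720000, min=8755759/4320000, spread=18038617/223948800
Step 8: max=705114582851/335923200000, min=790526759/388800000, spread=883978523/13436928000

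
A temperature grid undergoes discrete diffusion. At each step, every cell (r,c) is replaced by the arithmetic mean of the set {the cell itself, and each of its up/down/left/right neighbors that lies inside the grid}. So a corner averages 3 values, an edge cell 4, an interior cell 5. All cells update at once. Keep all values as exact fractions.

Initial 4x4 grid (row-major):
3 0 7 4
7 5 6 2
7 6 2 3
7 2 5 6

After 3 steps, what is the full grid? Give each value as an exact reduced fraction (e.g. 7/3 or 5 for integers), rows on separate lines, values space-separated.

After step 1:
  10/3 15/4 17/4 13/3
  11/2 24/5 22/5 15/4
  27/4 22/5 22/5 13/4
  16/3 5 15/4 14/3
After step 2:
  151/36 121/30 251/60 37/9
  1223/240 457/100 108/25 59/15
  1319/240 507/100 101/25 241/60
  205/36 1109/240 1069/240 35/9
After step 3:
  9593/2160 15283/3600 14983/3600 2201/540
  34841/7200 27707/6000 3157/750 14743/3600
  38441/7200 7139/1500 26281/6000 14291/3600
  1423/270 35711/7200 30607/7200 8899/2160

Answer: 9593/2160 15283/3600 14983/3600 2201/540
34841/7200 27707/6000 3157/750 14743/3600
38441/7200 7139/1500 26281/6000 14291/3600
1423/270 35711/7200 30607/7200 8899/2160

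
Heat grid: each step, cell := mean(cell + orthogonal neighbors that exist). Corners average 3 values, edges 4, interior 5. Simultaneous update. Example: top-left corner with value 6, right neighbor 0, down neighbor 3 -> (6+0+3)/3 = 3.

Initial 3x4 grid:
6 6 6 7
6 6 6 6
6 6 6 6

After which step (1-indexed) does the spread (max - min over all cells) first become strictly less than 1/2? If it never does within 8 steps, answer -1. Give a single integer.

Step 1: max=19/3, min=6, spread=1/3
  -> spread < 1/2 first at step 1
Step 2: max=113/18, min=6, spread=5/18
Step 3: max=1337/216, min=6, spread=41/216
Step 4: max=159737/25920, min=6, spread=4217/25920
Step 5: max=9540349/1555200, min=43279/7200, spread=38417/311040
Step 6: max=571072211/93312000, min=866597/144000, spread=1903471/18662400
Step 7: max=34193309089/5598720000, min=26035759/4320000, spread=18038617/223948800
Step 8: max=2048807382851/335923200000, min=2345726759/388800000, spread=883978523/13436928000

Answer: 1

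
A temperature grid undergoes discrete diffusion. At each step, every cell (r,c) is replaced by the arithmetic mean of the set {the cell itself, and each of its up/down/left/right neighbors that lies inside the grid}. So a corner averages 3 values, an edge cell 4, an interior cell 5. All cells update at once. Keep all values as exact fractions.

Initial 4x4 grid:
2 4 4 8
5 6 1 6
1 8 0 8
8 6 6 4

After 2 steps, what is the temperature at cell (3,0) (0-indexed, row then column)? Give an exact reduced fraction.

Step 1: cell (3,0) = 5
Step 2: cell (3,0) = 35/6
Full grid after step 2:
  67/18 1003/240 353/80 16/3
  131/30 199/50 114/25 393/80
  91/20 261/50 207/50 417/80
  35/6 101/20 27/5 29/6

Answer: 35/6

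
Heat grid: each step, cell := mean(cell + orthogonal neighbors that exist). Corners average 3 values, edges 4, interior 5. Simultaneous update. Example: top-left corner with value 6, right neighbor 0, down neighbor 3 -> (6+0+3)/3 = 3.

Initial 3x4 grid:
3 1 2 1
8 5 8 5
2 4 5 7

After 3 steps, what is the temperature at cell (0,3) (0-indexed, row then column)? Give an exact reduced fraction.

Step 1: cell (0,3) = 8/3
Step 2: cell (0,3) = 131/36
Step 3: cell (0,3) = 419/108
Full grid after step 3:
  2899/720 9079/2400 28117/7200 419/108
  30637/7200 26971/6000 1676/375 67729/14400
  5021/1080 16931/3600 4649/900 2225/432

Answer: 419/108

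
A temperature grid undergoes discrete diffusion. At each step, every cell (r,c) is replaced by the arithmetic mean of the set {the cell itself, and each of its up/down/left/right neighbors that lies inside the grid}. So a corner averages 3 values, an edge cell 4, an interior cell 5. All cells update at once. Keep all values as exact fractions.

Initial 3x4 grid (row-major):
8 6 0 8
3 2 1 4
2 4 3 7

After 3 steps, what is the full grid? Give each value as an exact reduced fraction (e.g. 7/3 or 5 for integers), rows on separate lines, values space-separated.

Answer: 4511/1080 27367/7200 9229/2400 557/144
52859/14400 2687/750 20791/6000 14561/3600
2459/720 479/150 13031/3600 841/216

Derivation:
After step 1:
  17/3 4 15/4 4
  15/4 16/5 2 5
  3 11/4 15/4 14/3
After step 2:
  161/36 997/240 55/16 17/4
  937/240 157/50 177/50 47/12
  19/6 127/40 79/24 161/36
After step 3:
  4511/1080 27367/7200 9229/2400 557/144
  52859/14400 2687/750 20791/6000 14561/3600
  2459/720 479/150 13031/3600 841/216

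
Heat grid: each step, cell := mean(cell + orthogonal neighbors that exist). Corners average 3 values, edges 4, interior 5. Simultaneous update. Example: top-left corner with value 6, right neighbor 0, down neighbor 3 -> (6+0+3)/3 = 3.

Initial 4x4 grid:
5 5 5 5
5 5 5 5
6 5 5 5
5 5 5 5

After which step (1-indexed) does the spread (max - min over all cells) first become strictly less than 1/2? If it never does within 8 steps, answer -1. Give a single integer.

Step 1: max=16/3, min=5, spread=1/3
  -> spread < 1/2 first at step 1
Step 2: max=631/120, min=5, spread=31/120
Step 3: max=5611/1080, min=5, spread=211/1080
Step 4: max=556843/108000, min=5, spread=16843/108000
Step 5: max=4998643/972000, min=45079/9000, spread=130111/972000
Step 6: max=149442367/29160000, min=2707159/540000, spread=3255781/29160000
Step 7: max=4474353691/874800000, min=2711107/540000, spread=82360351/874800000
Step 8: max=133971316891/26244000000, min=488506441/97200000, spread=2074577821/26244000000

Answer: 1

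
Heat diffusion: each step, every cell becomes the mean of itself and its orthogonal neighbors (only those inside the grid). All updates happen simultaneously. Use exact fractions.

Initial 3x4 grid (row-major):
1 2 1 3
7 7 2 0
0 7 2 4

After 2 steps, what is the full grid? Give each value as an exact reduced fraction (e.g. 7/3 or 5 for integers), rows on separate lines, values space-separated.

Answer: 59/18 157/48 509/240 67/36
67/16 179/50 77/25 479/240
149/36 209/48 243/80 8/3

Derivation:
After step 1:
  10/3 11/4 2 4/3
  15/4 5 12/5 9/4
  14/3 4 15/4 2
After step 2:
  59/18 157/48 509/240 67/36
  67/16 179/50 77/25 479/240
  149/36 209/48 243/80 8/3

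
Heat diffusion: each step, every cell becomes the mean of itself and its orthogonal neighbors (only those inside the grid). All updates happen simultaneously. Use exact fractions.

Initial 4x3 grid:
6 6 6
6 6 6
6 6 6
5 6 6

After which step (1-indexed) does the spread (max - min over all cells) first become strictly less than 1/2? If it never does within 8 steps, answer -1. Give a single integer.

Answer: 1

Derivation:
Step 1: max=6, min=17/3, spread=1/3
  -> spread < 1/2 first at step 1
Step 2: max=6, min=103/18, spread=5/18
Step 3: max=6, min=1255/216, spread=41/216
Step 4: max=6, min=151303/25920, spread=4217/25920
Step 5: max=43121/7200, min=9122051/1555200, spread=38417/311040
Step 6: max=861403/144000, min=548671789/93312000, spread=1903471/18662400
Step 7: max=25804241/4320000, min=32991330911/5598720000, spread=18038617/223948800
Step 8: max=2319873241/388800000, min=1982271017149/335923200000, spread=883978523/13436928000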